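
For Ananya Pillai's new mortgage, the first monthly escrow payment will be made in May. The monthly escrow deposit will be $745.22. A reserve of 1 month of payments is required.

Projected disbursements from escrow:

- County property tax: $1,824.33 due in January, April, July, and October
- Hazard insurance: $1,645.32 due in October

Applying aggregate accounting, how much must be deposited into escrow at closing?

$1,567.88

Cushion = 1 × $745.22 = $745.22
Trial balance (start $0, +$745.22 each month, − disbursements):
  May: +$745.22 → $745.22
  Jun: +$745.22 → $1,490.44
  Jul: +$745.22 − $1,824.33 → $411.33
  Aug: +$745.22 → $1,156.55
  Sep: +$745.22 → $1,901.77
  Oct: +$745.22 − $3,469.65 → -$822.66
  Nov: +$745.22 → -$77.44
  Dec: +$745.22 → $667.78
  Jan: +$745.22 − $1,824.33 → -$411.33
  Feb: +$745.22 → $333.89
  Mar: +$745.22 → $1,079.11
  Apr: +$745.22 − $1,824.33 → $0.00
Lowest trial balance = -$822.66 (Oct)
Initial deposit = cushion − low point = $745.22 − (-$822.66) = $1,567.88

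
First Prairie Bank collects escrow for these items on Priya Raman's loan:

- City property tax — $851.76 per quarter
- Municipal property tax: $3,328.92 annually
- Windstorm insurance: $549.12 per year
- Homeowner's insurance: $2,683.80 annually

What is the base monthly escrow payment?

City property tax — $851.76 × 4 = $3,407.04 annually
Municipal property tax — $3,328.92 annually
Windstorm insurance — $549.12 annually
Homeowner's insurance — $2,683.80 annually
Yearly total = $3,407.04 + $3,328.92 + $549.12 + $2,683.80 = $9,968.88
Monthly escrow = $9,968.88 / 12 = $830.74

$830.74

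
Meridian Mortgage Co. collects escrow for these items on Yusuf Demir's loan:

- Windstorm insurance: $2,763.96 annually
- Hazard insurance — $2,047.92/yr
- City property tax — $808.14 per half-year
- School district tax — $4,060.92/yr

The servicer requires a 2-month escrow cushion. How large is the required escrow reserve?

$1,748.18

Windstorm insurance — $2,763.96 annually
Hazard insurance — $2,047.92 annually
City property tax — $808.14 × 2 = $1,616.28 annually
School district tax — $4,060.92 annually
Yearly total = $2,763.96 + $2,047.92 + $1,616.28 + $4,060.92 = $10,489.08
Per month = $10,489.08 / 12 = $874.09
Reserve = 2 × $874.09 = $1,748.18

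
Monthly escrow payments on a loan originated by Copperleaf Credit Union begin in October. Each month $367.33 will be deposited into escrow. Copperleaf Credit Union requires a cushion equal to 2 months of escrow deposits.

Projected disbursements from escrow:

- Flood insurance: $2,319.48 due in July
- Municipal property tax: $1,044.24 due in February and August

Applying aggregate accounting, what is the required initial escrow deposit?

$1,101.99

Cushion = 2 × $367.33 = $734.66
Trial balance (start $0, +$367.33 each month, − disbursements):
  Oct: +$367.33 → $367.33
  Nov: +$367.33 → $734.66
  Dec: +$367.33 → $1,101.99
  Jan: +$367.33 → $1,469.32
  Feb: +$367.33 − $1,044.24 → $792.41
  Mar: +$367.33 → $1,159.74
  Apr: +$367.33 → $1,527.07
  May: +$367.33 → $1,894.40
  Jun: +$367.33 → $2,261.73
  Jul: +$367.33 − $2,319.48 → $309.58
  Aug: +$367.33 − $1,044.24 → -$367.33
  Sep: +$367.33 → $0.00
Lowest trial balance = -$367.33 (Aug)
Initial deposit = cushion − low point = $734.66 − (-$367.33) = $1,101.99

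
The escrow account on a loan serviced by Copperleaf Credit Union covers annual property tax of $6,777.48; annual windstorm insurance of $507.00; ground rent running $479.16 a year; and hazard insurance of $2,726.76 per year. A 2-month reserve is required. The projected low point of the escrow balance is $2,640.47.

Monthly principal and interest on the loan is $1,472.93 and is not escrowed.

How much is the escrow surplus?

Property tax — $6,777.48 per year
Windstorm insurance — $507.00 per year
Ground rent — $479.16 per year
Hazard insurance — $2,726.76 per year
Combined annual = $10,490.40
Monthly escrow = $10,490.40 ÷ 12 = $874.20
Cushion = 2 × $874.20 = $1,748.40
Surplus = $2,640.47 − $1,748.40 = $892.07

$892.07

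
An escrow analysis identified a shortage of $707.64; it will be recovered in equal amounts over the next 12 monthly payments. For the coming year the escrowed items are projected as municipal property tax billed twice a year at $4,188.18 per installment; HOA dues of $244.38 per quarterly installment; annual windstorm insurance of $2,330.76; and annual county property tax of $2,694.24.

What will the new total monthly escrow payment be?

Municipal property tax — $4,188.18 × 2 = $8,376.36 annually
HOA dues — $244.38 × 4 = $977.52 annually
Windstorm insurance — $2,330.76 annually
County property tax — $2,694.24 annually
Total annual escrow = $8,376.36 + $977.52 + $2,330.76 + $2,694.24 = $14,378.88
Base monthly escrow = $14,378.88 / 12 = $1,198.24
Shortage spread = $707.64 / 12 = $58.97/mo
New monthly escrow = $1,198.24 + $58.97 = $1,257.21

$1,257.21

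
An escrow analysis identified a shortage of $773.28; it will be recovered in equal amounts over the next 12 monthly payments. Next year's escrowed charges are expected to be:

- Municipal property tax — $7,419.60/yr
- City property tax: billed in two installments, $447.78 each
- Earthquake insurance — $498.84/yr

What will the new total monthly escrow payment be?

$798.94

Municipal property tax = $7,419.60
City property tax = $447.78 × 2 = $895.56
Earthquake insurance = $498.84
Yearly total = $7,419.60 + $895.56 + $498.84 = $8,814.00
Monthly = $8,814.00 / 12 = $734.50
Shortage per month = $773.28 ÷ 12 = $64.44
Adjusted monthly = $734.50 + $64.44 = $798.94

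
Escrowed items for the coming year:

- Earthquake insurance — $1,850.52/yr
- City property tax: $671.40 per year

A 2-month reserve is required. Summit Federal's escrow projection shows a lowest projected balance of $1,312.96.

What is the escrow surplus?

$892.64

Earthquake insurance — $1,850.52 annually
City property tax — $671.40 annually
Total annual escrow = $1,850.52 + $671.40 = $2,521.92
Monthly = $2,521.92 / 12 = $210.16
Required reserve = 2 × $210.16 = $420.32
Surplus = $1,312.96 − $420.32 = $892.64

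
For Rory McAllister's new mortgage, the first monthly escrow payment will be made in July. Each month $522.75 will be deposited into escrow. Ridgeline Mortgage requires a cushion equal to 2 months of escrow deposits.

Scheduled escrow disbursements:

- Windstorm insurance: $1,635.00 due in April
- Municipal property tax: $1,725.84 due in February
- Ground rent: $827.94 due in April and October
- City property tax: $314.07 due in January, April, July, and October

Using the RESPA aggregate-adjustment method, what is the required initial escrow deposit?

Cushion = 2 × $522.75 = $1,045.50
Trial balance (start $0, +$522.75 each month, − disbursements):
  Jul: +$522.75 − $314.07 → $208.68
  Aug: +$522.75 → $731.43
  Sep: +$522.75 → $1,254.18
  Oct: +$522.75 − $1,142.01 → $634.92
  Nov: +$522.75 → $1,157.67
  Dec: +$522.75 → $1,680.42
  Jan: +$522.75 − $314.07 → $1,889.10
  Feb: +$522.75 − $1,725.84 → $686.01
  Mar: +$522.75 → $1,208.76
  Apr: +$522.75 − $2,777.01 → -$1,045.50
  May: +$522.75 → -$522.75
  Jun: +$522.75 → $0.00
Lowest trial balance = -$1,045.50 (Apr)
Initial deposit = cushion − low point = $1,045.50 − (-$1,045.50) = $2,091.00

$2,091.00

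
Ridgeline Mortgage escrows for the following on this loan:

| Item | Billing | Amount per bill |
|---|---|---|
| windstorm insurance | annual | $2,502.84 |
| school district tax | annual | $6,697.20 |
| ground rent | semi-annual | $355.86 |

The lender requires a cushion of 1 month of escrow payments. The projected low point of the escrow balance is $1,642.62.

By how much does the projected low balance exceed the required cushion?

Windstorm insurance — $2,502.84 annually
School district tax — $6,697.20 annually
Ground rent — $355.86 × 2 = $711.72 annually
Yearly total = $2,502.84 + $6,697.20 + $711.72 = $9,911.76
Base monthly escrow = $9,911.76 ÷ 12 = $825.98
Required reserve = 1 × $825.98 = $825.98
Surplus = $1,642.62 − $825.98 = $816.64

$816.64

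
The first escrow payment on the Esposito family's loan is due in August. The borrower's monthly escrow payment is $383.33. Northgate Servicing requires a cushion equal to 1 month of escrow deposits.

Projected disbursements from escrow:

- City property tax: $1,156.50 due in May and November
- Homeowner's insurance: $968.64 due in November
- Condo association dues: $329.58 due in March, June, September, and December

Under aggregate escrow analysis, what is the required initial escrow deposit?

$1,304.73

Cushion = 1 × $383.33 = $383.33
Trial balance (start $0, +$383.33 each month, − disbursements):
  Aug: +$383.33 → $383.33
  Sep: +$383.33 − $329.58 → $437.08
  Oct: +$383.33 → $820.41
  Nov: +$383.33 − $2,125.14 → -$921.40
  Dec: +$383.33 − $329.58 → -$867.65
  Jan: +$383.33 → -$484.32
  Feb: +$383.33 → -$100.99
  Mar: +$383.33 − $329.58 → -$47.24
  Apr: +$383.33 → $336.09
  May: +$383.33 − $1,156.50 → -$437.08
  Jun: +$383.33 − $329.58 → -$383.33
  Jul: +$383.33 → $0.00
Lowest trial balance = -$921.40 (Nov)
Initial deposit = cushion − low point = $383.33 − (-$921.40) = $1,304.73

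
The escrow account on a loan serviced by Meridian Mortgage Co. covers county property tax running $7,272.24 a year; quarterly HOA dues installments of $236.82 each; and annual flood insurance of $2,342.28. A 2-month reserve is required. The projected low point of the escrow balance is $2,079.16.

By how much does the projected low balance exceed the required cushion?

County property tax: $7,272.24 annually
HOA dues: $236.82 × 4 = $947.28 annually
Flood insurance: $2,342.28 annually
Total per year = $7,272.24 + $947.28 + $2,342.28 = $10,561.80
Monthly = $10,561.80 / 12 = $880.15
Required reserve = 2 × $880.15 = $1,760.30
Surplus = $2,079.16 − $1,760.30 = $318.86

$318.86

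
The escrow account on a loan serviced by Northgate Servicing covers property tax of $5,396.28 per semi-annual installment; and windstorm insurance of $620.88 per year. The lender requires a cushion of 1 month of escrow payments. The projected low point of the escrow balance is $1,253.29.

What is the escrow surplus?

Property tax: $5,396.28 × 2 = $10,792.56 per year
Windstorm insurance: $620.88 per year
Annual escrow total = $10,792.56 + $620.88 = $11,413.44
Monthly = $11,413.44 / 12 = $951.12
Cushion = 1 × $951.12 = $951.12
Surplus = $1,253.29 − $951.12 = $302.17

$302.17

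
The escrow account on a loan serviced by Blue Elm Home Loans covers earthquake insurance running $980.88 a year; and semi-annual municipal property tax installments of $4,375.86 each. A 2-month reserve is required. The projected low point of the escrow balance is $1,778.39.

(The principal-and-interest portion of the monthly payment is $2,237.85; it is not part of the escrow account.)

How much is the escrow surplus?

$156.29

Earthquake insurance = $980.88 per year
Municipal property tax = $4,375.86 × 2 = $8,751.72 per year
Total per year = $9,732.60
Per month = $9,732.60 ÷ 12 = $811.05
Required cushion = 2 × $811.05 = $1,622.10
Surplus = $1,778.39 − $1,622.10 = $156.29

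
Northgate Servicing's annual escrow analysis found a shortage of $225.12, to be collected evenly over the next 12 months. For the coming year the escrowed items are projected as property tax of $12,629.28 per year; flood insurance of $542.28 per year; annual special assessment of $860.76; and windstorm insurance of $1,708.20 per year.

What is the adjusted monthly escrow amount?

$1,330.47

Property tax = $12,629.28
Flood insurance = $542.28
Special assessment = $860.76
Windstorm insurance = $1,708.20
Total per year = $12,629.28 + $542.28 + $860.76 + $1,708.20 = $15,740.52
Base monthly escrow = $15,740.52 ÷ 12 = $1,311.71
Shortage spread = $225.12 / 12 = $18.76/mo
Adjusted monthly = $1,311.71 + $18.76 = $1,330.47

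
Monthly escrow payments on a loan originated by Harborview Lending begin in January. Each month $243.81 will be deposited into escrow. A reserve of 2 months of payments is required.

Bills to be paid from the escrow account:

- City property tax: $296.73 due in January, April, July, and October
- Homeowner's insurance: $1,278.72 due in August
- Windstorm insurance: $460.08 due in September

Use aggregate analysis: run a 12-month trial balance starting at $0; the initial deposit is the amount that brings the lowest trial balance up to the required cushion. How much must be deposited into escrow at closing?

Cushion = 2 × $243.81 = $487.62
Trial balance (start $0, +$243.81 each month, − disbursements):
  Jan: +$243.81 − $296.73 → -$52.92
  Feb: +$243.81 → $190.89
  Mar: +$243.81 → $434.70
  Apr: +$243.81 − $296.73 → $381.78
  May: +$243.81 → $625.59
  Jun: +$243.81 → $869.40
  Jul: +$243.81 − $296.73 → $816.48
  Aug: +$243.81 − $1,278.72 → -$218.43
  Sep: +$243.81 − $460.08 → -$434.70
  Oct: +$243.81 − $296.73 → -$487.62
  Nov: +$243.81 → -$243.81
  Dec: +$243.81 → $0.00
Lowest trial balance = -$487.62 (Oct)
Initial deposit = cushion − low point = $487.62 − (-$487.62) = $975.24

$975.24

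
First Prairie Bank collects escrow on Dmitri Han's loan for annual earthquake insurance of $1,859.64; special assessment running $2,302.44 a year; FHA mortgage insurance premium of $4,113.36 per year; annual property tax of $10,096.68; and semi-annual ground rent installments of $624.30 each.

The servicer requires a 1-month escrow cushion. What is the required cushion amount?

Earthquake insurance: $1,859.64/yr
Special assessment: $2,302.44/yr
FHA mortgage insurance premium: $4,113.36/yr
Property tax: $10,096.68/yr
Ground rent: $624.30 × 2 = $1,248.60/yr
Yearly total = $1,859.64 + $2,302.44 + $4,113.36 + $10,096.68 + $1,248.60 = $19,620.72
Monthly = $19,620.72 ÷ 12 = $1,635.06
Cushion = 1 × $1,635.06 = $1,635.06

$1,635.06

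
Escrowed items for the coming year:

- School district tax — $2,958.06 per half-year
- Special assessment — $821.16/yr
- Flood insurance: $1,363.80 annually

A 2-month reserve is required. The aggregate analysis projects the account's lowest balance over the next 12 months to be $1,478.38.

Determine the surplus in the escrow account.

$128.20

School district tax: $2,958.06 × 2 = $5,916.12 annually
Special assessment: $821.16 annually
Flood insurance: $1,363.80 annually
Total annual escrow = $5,916.12 + $821.16 + $1,363.80 = $8,101.08
Per month = $8,101.08 / 12 = $675.09
Required reserve = 2 × $675.09 = $1,350.18
Surplus = $1,478.38 − $1,350.18 = $128.20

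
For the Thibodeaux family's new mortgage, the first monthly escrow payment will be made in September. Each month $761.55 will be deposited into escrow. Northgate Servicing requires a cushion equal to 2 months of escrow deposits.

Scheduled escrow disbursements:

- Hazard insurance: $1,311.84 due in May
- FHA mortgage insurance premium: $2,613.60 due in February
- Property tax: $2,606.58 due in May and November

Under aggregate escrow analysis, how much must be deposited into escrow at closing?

$3,807.75

Cushion = 2 × $761.55 = $1,523.10
Trial balance (start $0, +$761.55 each month, − disbursements):
  Sep: +$761.55 → $761.55
  Oct: +$761.55 → $1,523.10
  Nov: +$761.55 − $2,606.58 → -$321.93
  Dec: +$761.55 → $439.62
  Jan: +$761.55 → $1,201.17
  Feb: +$761.55 − $2,613.60 → -$650.88
  Mar: +$761.55 → $110.67
  Apr: +$761.55 → $872.22
  May: +$761.55 − $3,918.42 → -$2,284.65
  Jun: +$761.55 → -$1,523.10
  Jul: +$761.55 → -$761.55
  Aug: +$761.55 → $0.00
Lowest trial balance = -$2,284.65 (May)
Initial deposit = cushion − low point = $1,523.10 − (-$2,284.65) = $3,807.75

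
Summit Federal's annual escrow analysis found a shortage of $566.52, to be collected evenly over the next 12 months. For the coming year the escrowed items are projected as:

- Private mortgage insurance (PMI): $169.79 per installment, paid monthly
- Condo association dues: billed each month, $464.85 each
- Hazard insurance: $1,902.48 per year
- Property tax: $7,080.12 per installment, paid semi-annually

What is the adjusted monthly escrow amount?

Private mortgage insurance (PMI) — $169.79 × 12 = $2,037.48 per year
Condo association dues — $464.85 × 12 = $5,578.20 per year
Hazard insurance — $1,902.48 per year
Property tax — $7,080.12 × 2 = $14,160.24 per year
Combined annual = $23,678.40
Per month = $23,678.40 / 12 = $1,973.20
Shortage spread = $566.52 ÷ 12 = $47.21/mo
New monthly escrow = $1,973.20 + $47.21 = $2,020.41

$2,020.41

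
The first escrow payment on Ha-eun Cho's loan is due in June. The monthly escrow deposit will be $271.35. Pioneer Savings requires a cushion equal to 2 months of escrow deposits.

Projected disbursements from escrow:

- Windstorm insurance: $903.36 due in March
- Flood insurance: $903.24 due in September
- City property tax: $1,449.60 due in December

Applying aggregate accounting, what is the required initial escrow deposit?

$1,085.40

Cushion = 2 × $271.35 = $542.70
Trial balance (start $0, +$271.35 each month, − disbursements):
  Jun: +$271.35 → $271.35
  Jul: +$271.35 → $542.70
  Aug: +$271.35 → $814.05
  Sep: +$271.35 − $903.24 → $182.16
  Oct: +$271.35 → $453.51
  Nov: +$271.35 → $724.86
  Dec: +$271.35 − $1,449.60 → -$453.39
  Jan: +$271.35 → -$182.04
  Feb: +$271.35 → $89.31
  Mar: +$271.35 − $903.36 → -$542.70
  Apr: +$271.35 → -$271.35
  May: +$271.35 → $0.00
Lowest trial balance = -$542.70 (Mar)
Initial deposit = cushion − low point = $542.70 − (-$542.70) = $1,085.40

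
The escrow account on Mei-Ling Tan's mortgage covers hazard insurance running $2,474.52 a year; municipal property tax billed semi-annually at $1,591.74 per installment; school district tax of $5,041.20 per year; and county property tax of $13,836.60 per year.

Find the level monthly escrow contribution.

Hazard insurance — $2,474.52 annually
Municipal property tax — $1,591.74 × 2 = $3,183.48 annually
School district tax — $5,041.20 annually
County property tax — $13,836.60 annually
Combined annual = $24,535.80
Base monthly escrow = $24,535.80 / 12 = $2,044.65

$2,044.65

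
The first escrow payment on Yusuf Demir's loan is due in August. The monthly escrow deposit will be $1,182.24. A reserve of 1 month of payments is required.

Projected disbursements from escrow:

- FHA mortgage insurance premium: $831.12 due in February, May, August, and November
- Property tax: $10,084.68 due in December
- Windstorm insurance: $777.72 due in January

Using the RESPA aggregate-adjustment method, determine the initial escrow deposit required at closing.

Cushion = 1 × $1,182.24 = $1,182.24
Trial balance (start $0, +$1,182.24 each month, − disbursements):
  Aug: +$1,182.24 − $831.12 → $351.12
  Sep: +$1,182.24 → $1,533.36
  Oct: +$1,182.24 → $2,715.60
  Nov: +$1,182.24 − $831.12 → $3,066.72
  Dec: +$1,182.24 − $10,084.68 → -$5,835.72
  Jan: +$1,182.24 − $777.72 → -$5,431.20
  Feb: +$1,182.24 − $831.12 → -$5,080.08
  Mar: +$1,182.24 → -$3,897.84
  Apr: +$1,182.24 → -$2,715.60
  May: +$1,182.24 − $831.12 → -$2,364.48
  Jun: +$1,182.24 → -$1,182.24
  Jul: +$1,182.24 → $0.00
Lowest trial balance = -$5,835.72 (Dec)
Initial deposit = cushion − low point = $1,182.24 − (-$5,835.72) = $7,017.96

$7,017.96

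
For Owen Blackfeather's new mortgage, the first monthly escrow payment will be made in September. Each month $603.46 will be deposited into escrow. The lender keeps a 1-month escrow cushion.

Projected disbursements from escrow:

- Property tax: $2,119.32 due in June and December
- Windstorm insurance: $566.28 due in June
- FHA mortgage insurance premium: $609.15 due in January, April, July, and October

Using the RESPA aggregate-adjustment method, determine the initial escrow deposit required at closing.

Cushion = 1 × $603.46 = $603.46
Trial balance (start $0, +$603.46 each month, − disbursements):
  Sep: +$603.46 → $603.46
  Oct: +$603.46 − $609.15 → $597.77
  Nov: +$603.46 → $1,201.23
  Dec: +$603.46 − $2,119.32 → -$314.63
  Jan: +$603.46 − $609.15 → -$320.32
  Feb: +$603.46 → $283.14
  Mar: +$603.46 → $886.60
  Apr: +$603.46 − $609.15 → $880.91
  May: +$603.46 → $1,484.37
  Jun: +$603.46 − $2,685.60 → -$597.77
  Jul: +$603.46 − $609.15 → -$603.46
  Aug: +$603.46 → $0.00
Lowest trial balance = -$603.46 (Jul)
Initial deposit = cushion − low point = $603.46 − (-$603.46) = $1,206.92

$1,206.92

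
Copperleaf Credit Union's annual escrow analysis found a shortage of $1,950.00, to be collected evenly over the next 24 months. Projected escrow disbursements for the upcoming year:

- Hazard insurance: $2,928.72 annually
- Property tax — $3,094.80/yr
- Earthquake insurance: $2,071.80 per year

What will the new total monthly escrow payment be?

$755.86

Hazard insurance — $2,928.72
Property tax — $3,094.80
Earthquake insurance — $2,071.80
Total per year = $2,928.72 + $3,094.80 + $2,071.80 = $8,095.32
Monthly escrow = $8,095.32 / 12 = $674.61
Monthly shortage recovery: $1,950.00 / 24 = $81.25
New monthly escrow = $674.61 + $81.25 = $755.86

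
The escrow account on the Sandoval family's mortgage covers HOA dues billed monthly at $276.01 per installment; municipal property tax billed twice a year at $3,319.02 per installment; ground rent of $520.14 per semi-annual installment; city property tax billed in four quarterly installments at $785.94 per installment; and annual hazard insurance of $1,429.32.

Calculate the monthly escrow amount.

$1,296.96

HOA dues = $276.01 × 12 = $3,312.12 annually
Municipal property tax = $3,319.02 × 2 = $6,638.04 annually
Ground rent = $520.14 × 2 = $1,040.28 annually
City property tax = $785.94 × 4 = $3,143.76 annually
Hazard insurance = $1,429.32 annually
Yearly total = $3,312.12 + $6,638.04 + $1,040.28 + $3,143.76 + $1,429.32 = $15,563.52
Monthly escrow = $15,563.52 ÷ 12 = $1,296.96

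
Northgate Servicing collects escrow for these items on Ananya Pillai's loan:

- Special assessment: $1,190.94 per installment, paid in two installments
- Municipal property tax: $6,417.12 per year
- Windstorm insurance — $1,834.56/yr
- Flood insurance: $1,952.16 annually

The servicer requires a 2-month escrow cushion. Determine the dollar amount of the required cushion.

Special assessment = $1,190.94 × 2 = $2,381.88
Municipal property tax = $6,417.12
Windstorm insurance = $1,834.56
Flood insurance = $1,952.16
Annual escrow total = $12,585.72
Per month = $12,585.72 ÷ 12 = $1,048.81
Cushion = 2 × $1,048.81 = $2,097.62

$2,097.62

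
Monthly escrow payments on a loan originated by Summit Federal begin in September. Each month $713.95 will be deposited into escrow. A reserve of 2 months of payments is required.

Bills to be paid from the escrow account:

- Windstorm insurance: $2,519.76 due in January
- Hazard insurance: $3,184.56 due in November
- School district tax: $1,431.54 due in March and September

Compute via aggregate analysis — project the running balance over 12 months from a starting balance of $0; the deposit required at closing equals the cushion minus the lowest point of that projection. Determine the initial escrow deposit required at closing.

$4,997.65

Cushion = 2 × $713.95 = $1,427.90
Trial balance (start $0, +$713.95 each month, − disbursements):
  Sep: +$713.95 − $1,431.54 → -$717.59
  Oct: +$713.95 → -$3.64
  Nov: +$713.95 − $3,184.56 → -$2,474.25
  Dec: +$713.95 → -$1,760.30
  Jan: +$713.95 − $2,519.76 → -$3,566.11
  Feb: +$713.95 → -$2,852.16
  Mar: +$713.95 − $1,431.54 → -$3,569.75
  Apr: +$713.95 → -$2,855.80
  May: +$713.95 → -$2,141.85
  Jun: +$713.95 → -$1,427.90
  Jul: +$713.95 → -$713.95
  Aug: +$713.95 → $0.00
Lowest trial balance = -$3,569.75 (Mar)
Initial deposit = cushion − low point = $1,427.90 − (-$3,569.75) = $4,997.65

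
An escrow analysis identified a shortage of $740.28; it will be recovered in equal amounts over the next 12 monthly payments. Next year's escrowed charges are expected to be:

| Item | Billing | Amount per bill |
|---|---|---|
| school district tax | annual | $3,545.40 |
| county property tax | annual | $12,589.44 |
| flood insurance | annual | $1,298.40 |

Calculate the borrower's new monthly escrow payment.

$1,514.46

School district tax = $3,545.40
County property tax = $12,589.44
Flood insurance = $1,298.40
Yearly total = $3,545.40 + $12,589.44 + $1,298.40 = $17,433.24
Monthly escrow = $17,433.24 / 12 = $1,452.77
Shortage per month = $740.28 / 12 = $61.69
New monthly escrow = $1,452.77 + $61.69 = $1,514.46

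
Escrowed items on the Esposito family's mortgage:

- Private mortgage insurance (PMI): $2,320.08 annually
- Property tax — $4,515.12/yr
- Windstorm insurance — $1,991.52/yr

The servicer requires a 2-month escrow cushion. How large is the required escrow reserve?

Private mortgage insurance (PMI) — $2,320.08
Property tax — $4,515.12
Windstorm insurance — $1,991.52
Combined annual = $2,320.08 + $4,515.12 + $1,991.52 = $8,826.72
Base monthly escrow = $8,826.72 / 12 = $735.56
Reserve = 2 × $735.56 = $1,471.12

$1,471.12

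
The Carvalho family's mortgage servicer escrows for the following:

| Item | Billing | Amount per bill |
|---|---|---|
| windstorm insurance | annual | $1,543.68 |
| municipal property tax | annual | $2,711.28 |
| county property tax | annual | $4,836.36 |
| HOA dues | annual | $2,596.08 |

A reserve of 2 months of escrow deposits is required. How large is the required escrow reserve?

$1,947.90

Windstorm insurance — $1,543.68
Municipal property tax — $2,711.28
County property tax — $4,836.36
HOA dues — $2,596.08
Total per year = $11,687.40
Monthly escrow = $11,687.40 / 12 = $973.95
Cushion = 2 × $973.95 = $1,947.90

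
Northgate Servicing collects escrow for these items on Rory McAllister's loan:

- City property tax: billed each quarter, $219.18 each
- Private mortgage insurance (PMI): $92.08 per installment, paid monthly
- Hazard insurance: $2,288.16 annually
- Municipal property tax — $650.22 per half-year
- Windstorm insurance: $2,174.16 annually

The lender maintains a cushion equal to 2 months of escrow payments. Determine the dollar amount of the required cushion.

$1,290.74

City property tax: $219.18 × 4 = $876.72 annually
Private mortgage insurance (PMI): $92.08 × 12 = $1,104.96 annually
Hazard insurance: $2,288.16 annually
Municipal property tax: $650.22 × 2 = $1,300.44 annually
Windstorm insurance: $2,174.16 annually
Total annual escrow = $876.72 + $1,104.96 + $2,288.16 + $1,300.44 + $2,174.16 = $7,744.44
Base monthly escrow = $7,744.44 / 12 = $645.37
Reserve = 2 × $645.37 = $1,290.74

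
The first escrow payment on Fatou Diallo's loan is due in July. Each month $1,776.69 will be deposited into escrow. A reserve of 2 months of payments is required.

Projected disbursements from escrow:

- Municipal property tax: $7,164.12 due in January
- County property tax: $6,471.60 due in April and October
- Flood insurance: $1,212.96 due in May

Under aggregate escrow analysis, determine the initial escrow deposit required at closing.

Cushion = 2 × $1,776.69 = $3,553.38
Trial balance (start $0, +$1,776.69 each month, − disbursements):
  Jul: +$1,776.69 → $1,776.69
  Aug: +$1,776.69 → $3,553.38
  Sep: +$1,776.69 → $5,330.07
  Oct: +$1,776.69 − $6,471.60 → $635.16
  Nov: +$1,776.69 → $2,411.85
  Dec: +$1,776.69 → $4,188.54
  Jan: +$1,776.69 − $7,164.12 → -$1,198.89
  Feb: +$1,776.69 → $577.80
  Mar: +$1,776.69 → $2,354.49
  Apr: +$1,776.69 − $6,471.60 → -$2,340.42
  May: +$1,776.69 − $1,212.96 → -$1,776.69
  Jun: +$1,776.69 → $0.00
Lowest trial balance = -$2,340.42 (Apr)
Initial deposit = cushion − low point = $3,553.38 − (-$2,340.42) = $5,893.80

$5,893.80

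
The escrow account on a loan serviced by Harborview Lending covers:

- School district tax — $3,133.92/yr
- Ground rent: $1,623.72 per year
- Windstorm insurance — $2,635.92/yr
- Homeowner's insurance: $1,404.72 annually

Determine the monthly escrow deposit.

School district tax — $3,133.92/yr
Ground rent — $1,623.72/yr
Windstorm insurance — $2,635.92/yr
Homeowner's insurance — $1,404.72/yr
Yearly total = $3,133.92 + $1,623.72 + $2,635.92 + $1,404.72 = $8,798.28
Monthly = $8,798.28 / 12 = $733.19

$733.19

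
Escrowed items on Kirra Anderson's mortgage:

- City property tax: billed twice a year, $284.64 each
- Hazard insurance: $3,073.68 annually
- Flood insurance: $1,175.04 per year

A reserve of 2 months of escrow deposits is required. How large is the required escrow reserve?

City property tax: $284.64 × 2 = $569.28 annually
Hazard insurance: $3,073.68 annually
Flood insurance: $1,175.04 annually
Total per year = $4,818.00
Base monthly escrow = $4,818.00 / 12 = $401.50
Required cushion = 2 × $401.50 = $803.00

$803.00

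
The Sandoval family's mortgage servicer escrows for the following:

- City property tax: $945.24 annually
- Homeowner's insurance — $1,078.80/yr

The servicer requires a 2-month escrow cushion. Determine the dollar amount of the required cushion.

$337.34

City property tax: $945.24/yr
Homeowner's insurance: $1,078.80/yr
Total annual escrow = $945.24 + $1,078.80 = $2,024.04
Monthly = $2,024.04 / 12 = $168.67
Required cushion = 2 × $168.67 = $337.34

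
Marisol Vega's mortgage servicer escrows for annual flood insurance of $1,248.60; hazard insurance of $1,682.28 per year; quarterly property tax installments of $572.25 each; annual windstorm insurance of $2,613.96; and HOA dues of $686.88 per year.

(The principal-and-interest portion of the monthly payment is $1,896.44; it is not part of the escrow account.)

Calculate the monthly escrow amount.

$710.06

Flood insurance — $1,248.60 annually
Hazard insurance — $1,682.28 annually
Property tax — $572.25 × 4 = $2,289.00 annually
Windstorm insurance — $2,613.96 annually
HOA dues — $686.88 annually
Total annual escrow = $8,520.72
Base monthly escrow = $8,520.72 ÷ 12 = $710.06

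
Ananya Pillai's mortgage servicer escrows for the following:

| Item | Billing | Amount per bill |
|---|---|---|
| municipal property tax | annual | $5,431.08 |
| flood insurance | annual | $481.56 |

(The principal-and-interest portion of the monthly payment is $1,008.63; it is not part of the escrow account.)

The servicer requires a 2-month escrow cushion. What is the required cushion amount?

$985.44

Municipal property tax = $5,431.08
Flood insurance = $481.56
Annual escrow total = $5,912.64
Per month = $5,912.64 ÷ 12 = $492.72
Cushion = 2 × $492.72 = $985.44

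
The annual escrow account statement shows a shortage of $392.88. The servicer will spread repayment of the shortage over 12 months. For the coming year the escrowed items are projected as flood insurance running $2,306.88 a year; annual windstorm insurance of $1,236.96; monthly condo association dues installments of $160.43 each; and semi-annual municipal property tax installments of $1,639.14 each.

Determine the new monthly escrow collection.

$761.68

Flood insurance = $2,306.88 per year
Windstorm insurance = $1,236.96 per year
Condo association dues = $160.43 × 12 = $1,925.16 per year
Municipal property tax = $1,639.14 × 2 = $3,278.28 per year
Combined annual = $8,747.28
Monthly = $8,747.28 ÷ 12 = $728.94
Monthly shortage recovery: $392.88 ÷ 12 = $32.74
Adjusted monthly = $728.94 + $32.74 = $761.68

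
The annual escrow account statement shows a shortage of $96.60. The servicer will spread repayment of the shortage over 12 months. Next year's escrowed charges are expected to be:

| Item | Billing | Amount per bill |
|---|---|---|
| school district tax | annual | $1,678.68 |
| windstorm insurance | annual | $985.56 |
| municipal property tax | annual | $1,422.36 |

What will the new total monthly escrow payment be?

$348.60

School district tax: $1,678.68/yr
Windstorm insurance: $985.56/yr
Municipal property tax: $1,422.36/yr
Total per year = $1,678.68 + $985.56 + $1,422.36 = $4,086.60
Monthly escrow = $4,086.60 / 12 = $340.55
Monthly shortage recovery: $96.60 ÷ 12 = $8.05
New monthly escrow = $340.55 + $8.05 = $348.60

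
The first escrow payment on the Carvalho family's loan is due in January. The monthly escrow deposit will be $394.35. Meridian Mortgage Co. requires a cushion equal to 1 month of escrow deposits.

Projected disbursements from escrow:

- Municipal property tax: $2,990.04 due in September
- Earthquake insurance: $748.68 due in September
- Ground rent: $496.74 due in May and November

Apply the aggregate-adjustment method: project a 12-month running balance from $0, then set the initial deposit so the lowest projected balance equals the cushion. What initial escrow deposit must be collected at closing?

Cushion = 1 × $394.35 = $394.35
Trial balance (start $0, +$394.35 each month, − disbursements):
  Jan: +$394.35 → $394.35
  Feb: +$394.35 → $788.70
  Mar: +$394.35 → $1,183.05
  Apr: +$394.35 → $1,577.40
  May: +$394.35 − $496.74 → $1,475.01
  Jun: +$394.35 → $1,869.36
  Jul: +$394.35 → $2,263.71
  Aug: +$394.35 → $2,658.06
  Sep: +$394.35 − $3,738.72 → -$686.31
  Oct: +$394.35 → -$291.96
  Nov: +$394.35 − $496.74 → -$394.35
  Dec: +$394.35 → $0.00
Lowest trial balance = -$686.31 (Sep)
Initial deposit = cushion − low point = $394.35 − (-$686.31) = $1,080.66

$1,080.66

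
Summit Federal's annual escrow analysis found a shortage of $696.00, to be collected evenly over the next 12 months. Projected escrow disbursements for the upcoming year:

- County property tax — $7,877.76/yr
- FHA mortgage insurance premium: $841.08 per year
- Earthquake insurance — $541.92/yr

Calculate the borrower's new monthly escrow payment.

County property tax: $7,877.76 annually
FHA mortgage insurance premium: $841.08 annually
Earthquake insurance: $541.92 annually
Annual escrow total = $7,877.76 + $841.08 + $541.92 = $9,260.76
Per month = $9,260.76 ÷ 12 = $771.73
Shortage spread = $696.00 ÷ 12 = $58.00/mo
New monthly escrow = $771.73 + $58.00 = $829.73

$829.73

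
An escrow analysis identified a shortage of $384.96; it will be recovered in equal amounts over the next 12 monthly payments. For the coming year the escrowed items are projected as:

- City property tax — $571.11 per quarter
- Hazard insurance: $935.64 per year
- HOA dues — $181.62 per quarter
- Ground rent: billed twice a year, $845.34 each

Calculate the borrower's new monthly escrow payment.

$501.85

City property tax: $571.11 × 4 = $2,284.44 per year
Hazard insurance: $935.64 per year
HOA dues: $181.62 × 4 = $726.48 per year
Ground rent: $845.34 × 2 = $1,690.68 per year
Yearly total = $5,637.24
Monthly escrow = $5,637.24 / 12 = $469.77
Shortage per month = $384.96 ÷ 12 = $32.08
Adjusted monthly = $469.77 + $32.08 = $501.85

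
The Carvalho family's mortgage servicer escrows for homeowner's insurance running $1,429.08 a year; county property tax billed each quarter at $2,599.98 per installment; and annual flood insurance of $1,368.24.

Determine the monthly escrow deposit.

$1,099.77

Homeowner's insurance: $1,429.08
County property tax: $2,599.98 × 4 = $10,399.92
Flood insurance: $1,368.24
Combined annual = $1,429.08 + $10,399.92 + $1,368.24 = $13,197.24
Monthly = $13,197.24 / 12 = $1,099.77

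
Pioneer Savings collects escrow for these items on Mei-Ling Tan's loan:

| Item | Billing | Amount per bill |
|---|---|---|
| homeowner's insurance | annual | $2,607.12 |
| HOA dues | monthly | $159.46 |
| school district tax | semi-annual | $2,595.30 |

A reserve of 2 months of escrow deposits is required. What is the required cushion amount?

$1,618.54

Homeowner's insurance — $2,607.12 annually
HOA dues — $159.46 × 12 = $1,913.52 annually
School district tax — $2,595.30 × 2 = $5,190.60 annually
Yearly total = $2,607.12 + $1,913.52 + $5,190.60 = $9,711.24
Base monthly escrow = $9,711.24 / 12 = $809.27
Reserve = 2 × $809.27 = $1,618.54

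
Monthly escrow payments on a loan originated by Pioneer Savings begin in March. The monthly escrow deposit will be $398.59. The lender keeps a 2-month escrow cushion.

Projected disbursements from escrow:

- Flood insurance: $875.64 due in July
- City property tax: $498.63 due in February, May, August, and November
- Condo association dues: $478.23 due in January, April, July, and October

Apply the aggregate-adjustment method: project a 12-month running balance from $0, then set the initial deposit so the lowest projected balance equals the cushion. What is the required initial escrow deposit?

$1,235.00

Cushion = 2 × $398.59 = $797.18
Trial balance (start $0, +$398.59 each month, − disbursements):
  Mar: +$398.59 → $398.59
  Apr: +$398.59 − $478.23 → $318.95
  May: +$398.59 − $498.63 → $218.91
  Jun: +$398.59 → $617.50
  Jul: +$398.59 − $1,353.87 → -$337.78
  Aug: +$398.59 − $498.63 → -$437.82
  Sep: +$398.59 → -$39.23
  Oct: +$398.59 − $478.23 → -$118.87
  Nov: +$398.59 − $498.63 → -$218.91
  Dec: +$398.59 → $179.68
  Jan: +$398.59 − $478.23 → $100.04
  Feb: +$398.59 − $498.63 → $0.00
Lowest trial balance = -$437.82 (Aug)
Initial deposit = cushion − low point = $797.18 − (-$437.82) = $1,235.00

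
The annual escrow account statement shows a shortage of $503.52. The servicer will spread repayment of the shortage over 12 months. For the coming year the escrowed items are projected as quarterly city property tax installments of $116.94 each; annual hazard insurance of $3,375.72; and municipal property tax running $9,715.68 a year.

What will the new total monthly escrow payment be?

$1,171.89

City property tax = $116.94 × 4 = $467.76/yr
Hazard insurance = $3,375.72/yr
Municipal property tax = $9,715.68/yr
Yearly total = $467.76 + $3,375.72 + $9,715.68 = $13,559.16
Monthly = $13,559.16 / 12 = $1,129.93
Shortage per month = $503.52 ÷ 12 = $41.96
New monthly escrow = $1,129.93 + $41.96 = $1,171.89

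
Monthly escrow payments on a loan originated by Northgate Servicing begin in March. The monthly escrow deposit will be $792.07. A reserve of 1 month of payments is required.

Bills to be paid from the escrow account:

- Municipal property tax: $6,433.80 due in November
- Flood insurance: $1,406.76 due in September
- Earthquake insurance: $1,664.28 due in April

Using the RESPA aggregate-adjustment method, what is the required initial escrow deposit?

Cushion = 1 × $792.07 = $792.07
Trial balance (start $0, +$792.07 each month, − disbursements):
  Mar: +$792.07 → $792.07
  Apr: +$792.07 − $1,664.28 → -$80.14
  May: +$792.07 → $711.93
  Jun: +$792.07 → $1,504.00
  Jul: +$792.07 → $2,296.07
  Aug: +$792.07 → $3,088.14
  Sep: +$792.07 − $1,406.76 → $2,473.45
  Oct: +$792.07 → $3,265.52
  Nov: +$792.07 − $6,433.80 → -$2,376.21
  Dec: +$792.07 → -$1,584.14
  Jan: +$792.07 → -$792.07
  Feb: +$792.07 → $0.00
Lowest trial balance = -$2,376.21 (Nov)
Initial deposit = cushion − low point = $792.07 − (-$2,376.21) = $3,168.28

$3,168.28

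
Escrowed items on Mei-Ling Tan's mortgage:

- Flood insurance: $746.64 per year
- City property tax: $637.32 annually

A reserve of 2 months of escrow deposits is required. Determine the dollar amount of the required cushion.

$230.66

Flood insurance — $746.64/yr
City property tax — $637.32/yr
Total annual escrow = $1,383.96
Monthly escrow = $1,383.96 / 12 = $115.33
Required cushion = 2 × $115.33 = $230.66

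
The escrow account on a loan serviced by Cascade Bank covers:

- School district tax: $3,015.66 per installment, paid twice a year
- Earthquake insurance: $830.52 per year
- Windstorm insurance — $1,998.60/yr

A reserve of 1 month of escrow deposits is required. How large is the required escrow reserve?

$738.37

School district tax — $3,015.66 × 2 = $6,031.32/yr
Earthquake insurance — $830.52/yr
Windstorm insurance — $1,998.60/yr
Annual escrow total = $6,031.32 + $830.52 + $1,998.60 = $8,860.44
Monthly escrow = $8,860.44 ÷ 12 = $738.37
Reserve = 1 × $738.37 = $738.37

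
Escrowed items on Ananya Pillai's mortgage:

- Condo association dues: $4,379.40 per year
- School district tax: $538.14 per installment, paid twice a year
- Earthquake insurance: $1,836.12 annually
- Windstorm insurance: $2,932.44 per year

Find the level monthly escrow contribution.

Condo association dues = $4,379.40 annually
School district tax = $538.14 × 2 = $1,076.28 annually
Earthquake insurance = $1,836.12 annually
Windstorm insurance = $2,932.44 annually
Yearly total = $10,224.24
Monthly = $10,224.24 / 12 = $852.02

$852.02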